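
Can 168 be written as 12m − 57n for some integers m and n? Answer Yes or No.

By Bézout, 12m − 57n = 168 has integer solutions iff gcd(12, 57) | 168.
Euclid: 57 = 4·12 + 9; 12 = 1·9 + 3; 9 = 3·3 + 0. gcd = 3; 168 mod 3 = 0. Yes.

Yes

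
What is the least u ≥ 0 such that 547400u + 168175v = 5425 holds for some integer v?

310

gcd(547400, 168175) = 175 (Euclid: 547400 = 3·168175 + 42875; 168175 = 3·42875 + 39550; 42875 = 1·39550 + 3325; 39550 = 11·3325 + 2975; 3325 = 1·2975 + 350; 2975 = 8·350 + 175; 350 = 2·175 + 0), and 175 | 5425.
Extended Euclid: 547400·(-455) + 168175·(1481) = 175. Scale by 31: u₀ = -14105.
General solution u = u₀ + 961t; reducing mod 961 gives u = 310 (and v = -1009).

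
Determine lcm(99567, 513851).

99567 = 3² · 13 · 23 · 37; 513851 = 13 · 29² · 47
max exponents: 3² · 13 · 23 · 29² · 37 · 47 = 3935584809

3935584809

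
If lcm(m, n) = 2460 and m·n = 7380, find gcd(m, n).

gcd·lcm = product, so gcd = 7380/2460 = 3.

3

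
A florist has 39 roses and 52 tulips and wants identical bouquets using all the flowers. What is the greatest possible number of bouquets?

13

39 = 3 · 13
52 = 2² · 13
Common: 13 = 13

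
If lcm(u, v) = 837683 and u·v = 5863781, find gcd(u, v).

7

gcd·lcm = product, so gcd = 5863781/837683 = 7.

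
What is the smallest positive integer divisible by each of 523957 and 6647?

523957 = 7² · 17² · 37; 6647 = 17² · 23
max exponents: 7² · 17² · 23 · 37 = 12051011

12051011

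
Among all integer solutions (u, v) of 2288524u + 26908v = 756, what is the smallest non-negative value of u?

421

gcd(2288524, 26908) = 28 (Euclid: 2288524 = 85·26908 + 1344; 26908 = 20·1344 + 28; 1344 = 48·28 + 0), and 28 | 756.
Extended Euclid: 2288524·(-20) + 26908·(1701) = 28. Scale by 27: u₀ = -540.
General solution u = u₀ + 961t; reducing mod 961 gives u = 421 (and v = -35806).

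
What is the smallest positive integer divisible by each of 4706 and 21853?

gcd first: 21853 = 4·4706 + 3029; 4706 = 1·3029 + 1677; 3029 = 1·1677 + 1352; 1677 = 1·1352 + 325; 1352 = 4·325 + 52; 325 = 6·52 + 13; 52 = 4·13 + 0 → gcd = 13
lcm = 4706·21853/gcd = 102840218/13 = 7910786

7910786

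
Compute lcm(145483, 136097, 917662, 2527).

lcm(145483, 136097) = 145483·136097/gcd = 19799799851/4693 = 4219007
lcm(4219007, 917662) = 4219007·917662/gcd = 3871622401634/11191 = 345958574
lcm(345958574, 2527) = 345958574·2527/gcd = 874237316498/361 = 2421710018

2421710018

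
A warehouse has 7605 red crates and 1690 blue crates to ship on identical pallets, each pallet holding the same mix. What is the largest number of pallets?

845

7605 = 3² · 5 · 13²
1690 = 2 · 5 · 13²
Common: 5 · 13² = 845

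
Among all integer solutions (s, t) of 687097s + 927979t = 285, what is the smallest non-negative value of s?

15036

gcd(687097, 927979) = 19 (Euclid: 927979 = 1·687097 + 240882; 687097 = 2·240882 + 205333; 240882 = 1·205333 + 35549; 205333 = 5·35549 + 27588; 35549 = 1·27588 + 7961; 27588 = 3·7961 + 3705; 7961 = 2·3705 + 551; 3705 = 6·551 + 399; 551 = 1·399 + 152; 399 = 2·152 + 95; 152 = 1·95 + 57; 95 = 1·57 + 38; 57 = 1·38 + 19; 38 = 2·19 + 0), and 19 | 285.
Extended Euclid: 687097·(-18534) + 927979·(13723) = 19. Scale by 15: s₀ = -278010.
General solution s = s₀ + 48841k; reducing mod 48841 gives s = 15036 (and t = -11133).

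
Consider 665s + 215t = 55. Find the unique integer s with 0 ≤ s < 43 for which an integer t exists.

35

gcd(665, 215) = 5 (Euclid: 665 = 3·215 + 20; 215 = 10·20 + 15; 20 = 1·15 + 5; 15 = 3·5 + 0), and 5 | 55.
Extended Euclid: 665·(11) + 215·(-34) = 5. Scale by 11: s₀ = 121.
General solution s = s₀ + 43k; reducing mod 43 gives s = 35 (and t = -108).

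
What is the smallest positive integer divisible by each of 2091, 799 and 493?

2850033

2091 = 3 · 17 · 41; 799 = 17 · 47; 493 = 17 · 29
lcm takes max exponent of each prime: 3 · 17 · 29 · 41 · 47 = 2850033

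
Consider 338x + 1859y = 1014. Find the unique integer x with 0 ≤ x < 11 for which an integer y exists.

3

Reduce mod 1859: 338x ≡ 1014 (mod 1859). With g = gcd(338, 1859) = 169 dividing 1014, divide through: 2x ≡ 6 (mod 11).
Since gcd(2, 11) = 1, x ≡ 6·(2)⁻¹ ≡ 3 (mod 11). Smallest non-negative: 3.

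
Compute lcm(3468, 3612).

1043868

3468 = 2² · 3 · 17²; 3612 = 2² · 3 · 7 · 43
max exponents: 2² · 3 · 7 · 17² · 43 = 1043868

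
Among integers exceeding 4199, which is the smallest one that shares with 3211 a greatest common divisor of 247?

Multiples of 247 above 4199: 247·18, 247·19, … . Need the cofactor coprime to 3211/247 = 13.
Checking s = 18, 19, … the first with gcd(s, 13) = 1 is s = 18, giving 4446.

4446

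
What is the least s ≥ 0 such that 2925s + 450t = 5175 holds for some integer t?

gcd(2925, 450) = 225 (Euclid: 2925 = 6·450 + 225; 450 = 2·225 + 0), and 225 | 5175.
Extended Euclid: 2925·(1) + 450·(-6) = 225. Scale by 23: s₀ = 23.
General solution s = s₀ + 2k; reducing mod 2 gives s = 1 (and t = 5).

1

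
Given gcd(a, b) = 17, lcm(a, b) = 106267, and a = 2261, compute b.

Using ab = gcd(a,b)·lcm(a,b) = 17·106267 = 1806539, we get b = 1806539/2261 = 799.

799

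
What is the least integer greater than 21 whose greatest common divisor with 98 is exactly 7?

35

Multiples of 7 above 21: 7·4, 7·5, … . Need the cofactor coprime to 98/7 = 14.
Checking s = 4, 5, … the first with gcd(s, 14) = 1 is s = 5, giving 35.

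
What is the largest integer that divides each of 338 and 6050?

Euclid: 6050 = 17·338 + 304; 338 = 1·304 + 34; 304 = 8·34 + 32; 34 = 1·32 + 2; 32 = 16·2 + 0. Last nonzero remainder: 2.

2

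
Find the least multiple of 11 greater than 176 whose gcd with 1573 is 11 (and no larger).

1573 = 11·143. Any x with gcd(x, 1573) = 11 is a multiple of 11, say 11s, with s coprime to 143.
Need s > 176/11, so s ≥ 17. First s ≥ 17 with gcd(s, 143) = 1 is s = 17. Thus x = 11·17 = 187.

187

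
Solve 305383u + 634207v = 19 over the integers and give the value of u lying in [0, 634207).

479071

Euclid: 634207 = 2·305383 + 23441; 305383 = 13·23441 + 650; 23441 = 36·650 + 41; 650 = 15·41 + 35; 41 = 1·35 + 6; 35 = 5·6 + 5; 6 = 1·5 + 1; 5 = 5·1 + 0 → gcd = 1; 19 = 1·19.
Back-substitution yields 305383·(-108303) + 634207·(52150) = 1, so one solution is u = -108303·19 = -2057757, v = 52150·19 = 990850.
Solutions in u differ by 634207/1 = 634207; the one in [0, 634207) is -2057757 mod 634207 = 479071.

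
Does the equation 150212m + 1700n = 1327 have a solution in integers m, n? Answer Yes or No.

No

gcd(150212, 1700): 150212 = 88·1700 + 612; 1700 = 2·612 + 476; 612 = 1·476 + 136; 476 = 3·136 + 68; 136 = 2·68 + 0 → 68
68 does not divide 1327, so a solution does not exist.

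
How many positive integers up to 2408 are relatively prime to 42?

42 = 2·3·7. Inclusion–exclusion on these primes:
2408 − ⌊2408/2⌋ − ⌊2408/3⌋ − ⌊2408/7⌋ + ⌊2408/6⌋ + ⌊2408/14⌋ + ⌊2408/21⌋ − ⌊2408/42⌋ = 688

688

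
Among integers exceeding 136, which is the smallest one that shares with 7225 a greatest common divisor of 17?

Multiples of 17 above 136: 17·9, 17·10, … . Need the cofactor coprime to 7225/17 = 425.
Checking s = 9, 10, … the first with gcd(s, 425) = 1 is s = 9, giving 153.

153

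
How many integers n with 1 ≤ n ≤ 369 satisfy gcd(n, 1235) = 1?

258

1235 = 5·13·19. Inclusion–exclusion on these primes:
369 − ⌊369/5⌋ − ⌊369/13⌋ − ⌊369/19⌋ + ⌊369/65⌋ + ⌊369/95⌋ + ⌊369/247⌋ − ⌊369/1235⌋ = 258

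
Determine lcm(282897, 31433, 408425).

282897 = 3² · 17 · 43²; 31433 = 17 · 43²; 408425 = 5² · 17 · 31²
lcm takes max exponent of each prime: 3² · 5² · 17 · 31² · 43² = 6796600425

6796600425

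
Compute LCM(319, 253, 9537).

6361179

319 = 11 · 29; 253 = 11 · 23; 9537 = 3 · 11 · 17²
lcm takes max exponent of each prime: 3 · 11 · 17² · 23 · 29 = 6361179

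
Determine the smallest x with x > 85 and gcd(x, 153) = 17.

119

gcd(x, 153) = 17 forces 17 | x; write x = 17s. Then gcd(17s, 17·9) = 17·gcd(s, 9), so need gcd(s, 9) = 1.
17s > 85 gives s ≥ 6. The least s ≥ 6 coprime to 9 is 7, so x = 17·7 = 119.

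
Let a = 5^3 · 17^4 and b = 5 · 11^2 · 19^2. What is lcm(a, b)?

max exponent per prime: 5^3 · 11^2 · 17^4 · 19^2 = 456035100125

456035100125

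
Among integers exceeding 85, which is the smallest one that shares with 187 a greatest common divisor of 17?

Multiples of 17 above 85: 17·6, 17·7, … . Need the cofactor coprime to 187/17 = 11.
Checking s = 6, 7, … the first with gcd(s, 11) = 1 is s = 6, giving 102.

102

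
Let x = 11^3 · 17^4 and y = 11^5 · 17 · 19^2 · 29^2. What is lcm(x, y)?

max exponent per prime: 11^5 · 17^4 · 19^2 · 29^2 = 4083779728496171

4083779728496171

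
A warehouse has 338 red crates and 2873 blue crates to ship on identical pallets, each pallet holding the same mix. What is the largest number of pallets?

Euclid: 2873 = 8·338 + 169; 338 = 2·169 + 0. Last nonzero remainder: 169.

169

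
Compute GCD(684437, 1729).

684437 = 13 · 17 · 19 · 163
1729 = 7 · 13 · 19
Common: 13 · 19 = 247

247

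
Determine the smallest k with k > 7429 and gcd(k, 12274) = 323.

8075

12274 = 323·38. Any k with gcd(k, 12274) = 323 is a multiple of 323, say 323s, with s coprime to 38.
Need s > 7429/323, so s ≥ 24. First s ≥ 24 with gcd(s, 38) = 1 is s = 25. Thus k = 323·25 = 8075.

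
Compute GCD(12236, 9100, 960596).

gcd(12236, 9100): 12236 = 1·9100 + 3136; 9100 = 2·3136 + 2828; 3136 = 1·2828 + 308; 2828 = 9·308 + 56; 308 = 5·56 + 28; 56 = 2·28 + 0 → 28
gcd(28, 960596): 960596 = 34307·28 + 0 → 28

28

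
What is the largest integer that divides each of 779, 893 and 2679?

779 = 19 · 41; 893 = 19 · 47; 2679 = 3 · 19 · 47
gcd takes min exponent of each prime: 19 = 19

19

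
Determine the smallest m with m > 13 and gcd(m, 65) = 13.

Multiples of 13 above 13: 13·2, 13·3, … . Need the cofactor coprime to 65/13 = 5.
Checking s = 2, 3, … the first with gcd(s, 5) = 1 is s = 2, giving 26.

26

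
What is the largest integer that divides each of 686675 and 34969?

Euclid: 686675 = 19·34969 + 22264; 34969 = 1·22264 + 12705; 22264 = 1·12705 + 9559; 12705 = 1·9559 + 3146; 9559 = 3·3146 + 121; 3146 = 26·121 + 0. Last nonzero remainder: 121.

121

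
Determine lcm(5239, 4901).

gcd first: 5239 = 1·4901 + 338; 4901 = 14·338 + 169; 338 = 2·169 + 0 → gcd = 169
lcm = 5239·4901/gcd = 25676339/169 = 151931

151931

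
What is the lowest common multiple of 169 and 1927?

169 = 13²; 1927 = 41 · 47
max exponents: 13² · 41 · 47 = 325663

325663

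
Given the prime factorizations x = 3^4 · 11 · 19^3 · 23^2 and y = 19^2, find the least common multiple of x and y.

max exponent per prime: 3^4 · 11 · 19^3 · 23^2 = 3232914201

3232914201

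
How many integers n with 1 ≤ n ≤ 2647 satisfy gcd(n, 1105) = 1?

Prime factors of 1105: 5, 13, 17. Count integers ≤ 2647 divisible by none of them.
By inclusion–exclusion: 2647 − ⌊2647/5⌋ − ⌊2647/13⌋ − ⌊2647/17⌋ + ⌊2647/65⌋ + ⌊2647/85⌋ + ⌊2647/221⌋ − ⌊2647/1105⌋ = 1840.

1840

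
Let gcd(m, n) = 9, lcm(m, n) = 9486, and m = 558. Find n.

153

m·n = gcd·lcm = 9·9486 = 85374, so n = 85374/558 = 153.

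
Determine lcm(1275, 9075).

gcd first: 9075 = 7·1275 + 150; 1275 = 8·150 + 75; 150 = 2·75 + 0 → gcd = 75
lcm = 1275·9075/gcd = 11570625/75 = 154275

154275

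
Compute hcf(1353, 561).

33

1353 = 3 · 11 · 41
561 = 3 · 11 · 17
Common: 3 · 11 = 33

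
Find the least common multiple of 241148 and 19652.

gcd first: 241148 = 12·19652 + 5324; 19652 = 3·5324 + 3680; 5324 = 1·3680 + 1644; 3680 = 2·1644 + 392; 1644 = 4·392 + 76; 392 = 5·76 + 12; 76 = 6·12 + 4; 12 = 3·4 + 0 → gcd = 4
lcm = 241148·19652/gcd = 4739040496/4 = 1184760124

1184760124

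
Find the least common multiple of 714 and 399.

13566

gcd first: 714 = 1·399 + 315; 399 = 1·315 + 84; 315 = 3·84 + 63; 84 = 1·63 + 21; 63 = 3·21 + 0 → gcd = 21
lcm = 714·399/gcd = 284886/21 = 13566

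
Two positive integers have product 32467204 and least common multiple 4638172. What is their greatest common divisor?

gcd·lcm = product, so gcd = 32467204/4638172 = 7.

7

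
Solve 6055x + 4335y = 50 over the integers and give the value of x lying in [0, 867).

368

Reduce mod 4335: 6055x ≡ 50 (mod 4335). With g = gcd(6055, 4335) = 5 dividing 50, divide through: 1211x ≡ 10 (mod 867).
Since gcd(1211, 867) = 1, x ≡ 10·(1211)⁻¹ ≡ 368 (mod 867). Smallest non-negative: 368.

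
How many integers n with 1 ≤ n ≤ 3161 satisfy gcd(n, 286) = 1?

Prime factors of 286: 2, 11, 13. Count integers ≤ 3161 divisible by none of them.
By inclusion–exclusion: 3161 − ⌊3161/2⌋ − ⌊3161/11⌋ − ⌊3161/13⌋ + ⌊3161/22⌋ + ⌊3161/26⌋ + ⌊3161/143⌋ − ⌊3161/286⌋ = 1326.

1326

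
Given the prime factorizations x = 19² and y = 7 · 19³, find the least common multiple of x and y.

max exponent per prime: 7 · 19³ = 48013

48013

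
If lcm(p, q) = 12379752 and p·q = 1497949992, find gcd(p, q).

121

gcd·lcm = product, so gcd = 1497949992/12379752 = 121.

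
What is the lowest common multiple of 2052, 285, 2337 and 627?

4627260

lcm(2052, 285) = 2052·285/gcd = 584820/57 = 10260
lcm(10260, 2337) = 10260·2337/gcd = 23977620/57 = 420660
lcm(420660, 627) = 420660·627/gcd = 263753820/57 = 4627260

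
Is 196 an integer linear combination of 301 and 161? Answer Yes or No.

Yes

By Bézout, 301m − 161n = 196 has integer solutions iff gcd(301, 161) | 196.
Euclid: 301 = 1·161 + 140; 161 = 1·140 + 21; 140 = 6·21 + 14; 21 = 1·14 + 7; 14 = 2·7 + 0. gcd = 7; 196 mod 7 = 0. Yes.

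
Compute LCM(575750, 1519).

17848250

575750 = 2 · 5³ · 7² · 47; 1519 = 7² · 31
max exponents: 2 · 5³ · 7² · 31 · 47 = 17848250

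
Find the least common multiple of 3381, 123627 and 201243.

3892643349

lcm(3381, 123627) = 3381·123627/gcd = 417982887/147 = 2843421
lcm(2843421, 201243) = 2843421·201243/gcd = 572218572303/147 = 3892643349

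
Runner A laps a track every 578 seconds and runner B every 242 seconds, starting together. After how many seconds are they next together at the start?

gcd first: 578 = 2·242 + 94; 242 = 2·94 + 54; 94 = 1·54 + 40; 54 = 1·40 + 14; 40 = 2·14 + 12; 14 = 1·12 + 2; 12 = 6·2 + 0 → gcd = 2
lcm = 578·242/gcd = 139876/2 = 69938

69938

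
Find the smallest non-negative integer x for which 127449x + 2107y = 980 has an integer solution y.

3

gcd(127449, 2107) = 49 (Euclid: 127449 = 60·2107 + 1029; 2107 = 2·1029 + 49; 1029 = 21·49 + 0), and 49 | 980.
Extended Euclid: 127449·(-2) + 2107·(121) = 49. Scale by 20: x₀ = -40.
General solution x = x₀ + 43t; reducing mod 43 gives x = 3 (and y = -181).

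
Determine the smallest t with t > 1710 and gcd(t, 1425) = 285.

Multiples of 285 above 1710: 285·7, 285·8, … . Need the cofactor coprime to 1425/285 = 5.
Checking s = 7, 8, … the first with gcd(s, 5) = 1 is s = 7, giving 1995.

1995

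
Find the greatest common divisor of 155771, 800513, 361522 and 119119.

833

gcd(155771, 800513): 800513 = 5·155771 + 21658; 155771 = 7·21658 + 4165; 21658 = 5·4165 + 833; 4165 = 5·833 + 0 → 833
gcd(833, 361522): 361522 = 434·833 + 0 → 833
gcd(833, 119119): 119119 = 143·833 + 0 → 833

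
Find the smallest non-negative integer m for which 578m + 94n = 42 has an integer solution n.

3

gcd(578, 94) = 2 (Euclid: 578 = 6·94 + 14; 94 = 6·14 + 10; 14 = 1·10 + 4; 10 = 2·4 + 2; 4 = 2·2 + 0), and 2 | 42.
Extended Euclid: 578·(-20) + 94·(123) = 2. Scale by 21: m₀ = -420.
General solution m = m₀ + 47t; reducing mod 47 gives m = 3 (and n = -18).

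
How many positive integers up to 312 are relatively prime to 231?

Prime factors of 231: 3, 7, 11. Count integers ≤ 312 divisible by none of them.
By inclusion–exclusion: 312 − ⌊312/3⌋ − ⌊312/7⌋ − ⌊312/11⌋ + ⌊312/21⌋ + ⌊312/33⌋ + ⌊312/77⌋ − ⌊312/231⌋ = 162.

162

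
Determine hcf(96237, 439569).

Euclid: 439569 = 4·96237 + 54621; 96237 = 1·54621 + 41616; 54621 = 1·41616 + 13005; 41616 = 3·13005 + 2601; 13005 = 5·2601 + 0. Last nonzero remainder: 2601.

2601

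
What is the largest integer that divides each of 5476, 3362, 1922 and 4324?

2

5476 = 2² · 37²; 3362 = 2 · 41²; 1922 = 2 · 31²; 4324 = 2² · 23 · 47
gcd takes min exponent of each prime: 2 = 2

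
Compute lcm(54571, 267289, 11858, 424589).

lcm(54571, 267289) = 54571·267289/gcd = 14586228019/121 = 120547339
lcm(120547339, 11858) = 120547339·11858/gcd = 1429450345862/121 = 11813639222
lcm(11813639222, 424589) = 11813639222·424589/gcd = 5015941263629758/1331 = 3768550911818

3768550911818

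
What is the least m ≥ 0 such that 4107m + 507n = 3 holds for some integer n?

Reduce mod 507: 4107m ≡ 3 (mod 507). With g = gcd(4107, 507) = 3 dividing 3, divide through: 1369m ≡ 1 (mod 169).
Since gcd(1369, 169) = 1, m ≡ 1·(1369)⁻¹ ≡ 10 (mod 169). Smallest non-negative: 10.

10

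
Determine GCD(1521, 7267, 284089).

gcd(1521, 7267): 7267 = 4·1521 + 1183; 1521 = 1·1183 + 338; 1183 = 3·338 + 169; 338 = 2·169 + 0 → 169
gcd(169, 284089): 284089 = 1681·169 + 0 → 169

169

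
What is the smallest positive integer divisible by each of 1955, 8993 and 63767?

lcm(1955, 8993) = 1955·8993/gcd = 17581315/391 = 44965
lcm(44965, 63767) = 44965·63767/gcd = 2867283155/17 = 168663715

168663715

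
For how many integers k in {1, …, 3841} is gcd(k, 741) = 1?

2239

741 = 3·13·19. Inclusion–exclusion on these primes:
3841 − ⌊3841/3⌋ − ⌊3841/13⌋ − ⌊3841/19⌋ + ⌊3841/39⌋ + ⌊3841/57⌋ + ⌊3841/247⌋ − ⌊3841/741⌋ = 2239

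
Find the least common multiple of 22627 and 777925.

gcd first: 777925 = 34·22627 + 8607; 22627 = 2·8607 + 5413; 8607 = 1·5413 + 3194; 5413 = 1·3194 + 2219; 3194 = 1·2219 + 975; 2219 = 2·975 + 269; 975 = 3·269 + 168; 269 = 1·168 + 101; 168 = 1·101 + 67; 101 = 1·67 + 34; 67 = 1·34 + 33; 34 = 1·33 + 1; 33 = 33·1 + 0 → gcd = 1
lcm = 22627·777925/gcd = 17602108975/1 = 17602108975

17602108975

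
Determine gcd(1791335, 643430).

5

Euclid: 1791335 = 2·643430 + 504475; 643430 = 1·504475 + 138955; 504475 = 3·138955 + 87610; 138955 = 1·87610 + 51345; 87610 = 1·51345 + 36265; 51345 = 1·36265 + 15080; 36265 = 2·15080 + 6105; 15080 = 2·6105 + 2870; 6105 = 2·2870 + 365; 2870 = 7·365 + 315; 365 = 1·315 + 50; 315 = 6·50 + 15; 50 = 3·15 + 5; 15 = 3·5 + 0. Last nonzero remainder: 5.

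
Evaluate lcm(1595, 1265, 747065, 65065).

1595 = 5 · 11 · 29; 1265 = 5 · 11 · 23; 747065 = 5 · 11 · 17² · 47; 65065 = 5 · 7 · 11 · 13²
lcm takes max exponent of each prime: 5 · 7 · 11 · 13² · 17² · 23 · 29 · 47 = 589479855965

589479855965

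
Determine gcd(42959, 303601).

361

Euclid: 303601 = 7·42959 + 2888; 42959 = 14·2888 + 2527; 2888 = 1·2527 + 361; 2527 = 7·361 + 0. Last nonzero remainder: 361.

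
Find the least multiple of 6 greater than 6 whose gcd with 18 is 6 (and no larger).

12

18 = 6·3. Any k with gcd(k, 18) = 6 is a multiple of 6, say 6s, with s coprime to 3.
Need s > 6/6, so s ≥ 2. First s ≥ 2 with gcd(s, 3) = 1 is s = 2. Thus k = 6·2 = 12.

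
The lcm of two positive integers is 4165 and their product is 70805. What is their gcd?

17

gcd·lcm = product, so gcd = 70805/4165 = 17.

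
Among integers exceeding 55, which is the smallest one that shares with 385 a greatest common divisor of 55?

Multiples of 55 above 55: 55·2, 55·3, … . Need the cofactor coprime to 385/55 = 7.
Checking s = 2, 3, … the first with gcd(s, 7) = 1 is s = 2, giving 110.

110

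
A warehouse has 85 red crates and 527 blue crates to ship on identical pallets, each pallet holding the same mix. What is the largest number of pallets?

17

Euclid: 527 = 6·85 + 17; 85 = 5·17 + 0. Last nonzero remainder: 17.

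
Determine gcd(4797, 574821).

117

4797 = 3² · 13 · 41
574821 = 3² · 13 · 17³
Common: 3² · 13 = 117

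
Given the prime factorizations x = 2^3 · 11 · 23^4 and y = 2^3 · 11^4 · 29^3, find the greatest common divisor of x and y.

88

min exponent per shared prime: 2^3 · 11 = 88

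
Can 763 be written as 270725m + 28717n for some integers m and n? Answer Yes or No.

gcd(270725, 28717): 270725 = 9·28717 + 12272; 28717 = 2·12272 + 4173; 12272 = 2·4173 + 3926; 4173 = 1·3926 + 247; 3926 = 15·247 + 221; 247 = 1·221 + 26; 221 = 8·26 + 13; 26 = 2·13 + 0 → 13
13 does not divide 763, so a solution does not exist.

No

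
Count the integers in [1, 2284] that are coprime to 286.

958

Prime factors of 286: 2, 11, 13. Count integers ≤ 2284 divisible by none of them.
By inclusion–exclusion: 2284 − ⌊2284/2⌋ − ⌊2284/11⌋ − ⌊2284/13⌋ + ⌊2284/22⌋ + ⌊2284/26⌋ + ⌊2284/143⌋ − ⌊2284/286⌋ = 958.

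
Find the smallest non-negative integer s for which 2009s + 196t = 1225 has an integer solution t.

gcd(2009, 196) = 49 (Euclid: 2009 = 10·196 + 49; 196 = 4·49 + 0), and 49 | 1225.
Extended Euclid: 2009·(1) + 196·(-10) = 49. Scale by 25: s₀ = 25.
General solution s = s₀ + 4k; reducing mod 4 gives s = 1 (and t = -4).

1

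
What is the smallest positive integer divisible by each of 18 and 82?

738

gcd first: 82 = 4·18 + 10; 18 = 1·10 + 8; 10 = 1·8 + 2; 8 = 4·2 + 0 → gcd = 2
lcm = 18·82/gcd = 1476/2 = 738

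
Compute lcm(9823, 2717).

127699

gcd first: 9823 = 3·2717 + 1672; 2717 = 1·1672 + 1045; 1672 = 1·1045 + 627; 1045 = 1·627 + 418; 627 = 1·418 + 209; 418 = 2·209 + 0 → gcd = 209
lcm = 9823·2717/gcd = 26689091/209 = 127699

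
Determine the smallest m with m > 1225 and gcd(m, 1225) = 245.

1470

gcd(m, 1225) = 245 forces 245 | m; write m = 245s. Then gcd(245s, 245·5) = 245·gcd(s, 5), so need gcd(s, 5) = 1.
245s > 1225 gives s ≥ 6. The least s ≥ 6 coprime to 5 is 6, so m = 245·6 = 1470.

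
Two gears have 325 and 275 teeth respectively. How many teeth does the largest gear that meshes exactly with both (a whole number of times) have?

25

Euclid: 325 = 1·275 + 50; 275 = 5·50 + 25; 50 = 2·25 + 0. Last nonzero remainder: 25.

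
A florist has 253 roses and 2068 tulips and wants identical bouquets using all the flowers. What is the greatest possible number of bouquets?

253 = 11 · 23
2068 = 2² · 11 · 47
Common: 11 = 11

11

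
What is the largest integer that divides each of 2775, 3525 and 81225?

75

2775 = 3 · 5² · 37; 3525 = 3 · 5² · 47; 81225 = 3² · 5² · 19²
gcd takes min exponent of each prime: 3 · 5² = 75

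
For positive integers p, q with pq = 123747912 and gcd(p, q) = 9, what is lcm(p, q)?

Since gcd(p,q)·lcm(p,q) = pq, lcm = 123747912/9 = 13749768.

13749768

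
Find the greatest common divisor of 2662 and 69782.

2662 = 2 · 11³
69782 = 2 · 23 · 37 · 41
Common: 2 = 2

2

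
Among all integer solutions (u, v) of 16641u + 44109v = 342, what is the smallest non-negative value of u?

gcd(16641, 44109) = 9 (Euclid: 44109 = 2·16641 + 10827; 16641 = 1·10827 + 5814; 10827 = 1·5814 + 5013; 5814 = 1·5013 + 801; 5013 = 6·801 + 207; 801 = 3·207 + 180; 207 = 1·180 + 27; 180 = 6·27 + 18; 27 = 1·18 + 9; 18 = 2·9 + 0), and 9 | 342.
Extended Euclid: 16641·(-1707) + 44109·(644) = 9. Scale by 38: u₀ = -64866.
General solution u = u₀ + 4901t; reducing mod 4901 gives u = 3748 (and v = -1414).

3748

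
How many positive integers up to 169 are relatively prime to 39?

39 = 3·13. Inclusion–exclusion on these primes:
169 − ⌊169/3⌋ − ⌊169/13⌋ + ⌊169/39⌋ = 104

104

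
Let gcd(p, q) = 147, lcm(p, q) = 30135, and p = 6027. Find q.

735

Using pq = gcd(p,q)·lcm(p,q) = 147·30135 = 4429845, we get q = 4429845/6027 = 735.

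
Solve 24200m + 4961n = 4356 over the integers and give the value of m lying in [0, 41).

1

Reduce mod 4961: 24200m ≡ 4356 (mod 4961). With g = gcd(24200, 4961) = 121 dividing 4356, divide through: 200m ≡ 36 (mod 41).
Since gcd(200, 41) = 1, m ≡ 36·(200)⁻¹ ≡ 1 (mod 41). Smallest non-negative: 1.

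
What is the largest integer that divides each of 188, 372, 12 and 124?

188 = 2² · 47; 372 = 2² · 3 · 31; 12 = 2² · 3; 124 = 2² · 31
gcd takes min exponent of each prime: 2² = 4

4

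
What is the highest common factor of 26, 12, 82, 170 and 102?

gcd(26, 12): 26 = 2·12 + 2; 12 = 6·2 + 0 → 2
gcd(2, 82): 82 = 41·2 + 0 → 2
gcd(2, 170): 170 = 85·2 + 0 → 2
gcd(2, 102): 102 = 51·2 + 0 → 2

2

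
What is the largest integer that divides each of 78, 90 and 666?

gcd(78, 90): 90 = 1·78 + 12; 78 = 6·12 + 6; 12 = 2·6 + 0 → 6
gcd(6, 666): 666 = 111·6 + 0 → 6

6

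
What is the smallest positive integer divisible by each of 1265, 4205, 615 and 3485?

1265 = 5 · 11 · 23; 4205 = 5 · 29²; 615 = 3 · 5 · 41; 3485 = 5 · 17 · 41
lcm takes max exponent of each prime: 3 · 5 · 11 · 17 · 23 · 29² · 41 = 2224541715

2224541715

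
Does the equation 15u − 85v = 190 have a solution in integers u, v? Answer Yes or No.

Yes

gcd(15, 85): 85 = 5·15 + 10; 15 = 1·10 + 5; 10 = 2·5 + 0 → 5
5 divides 190, so a solution exists.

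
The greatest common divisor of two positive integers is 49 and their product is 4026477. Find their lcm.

For any two positive integers, gcd × lcm equals their product. Hence lcm = 4026477 / 49 = 82173.

82173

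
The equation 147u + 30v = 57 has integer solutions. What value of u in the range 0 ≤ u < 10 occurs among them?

1

Reduce mod 30: 147u ≡ 57 (mod 30). With g = gcd(147, 30) = 3 dividing 57, divide through: 49u ≡ 19 (mod 10).
Since gcd(49, 10) = 1, u ≡ 19·(49)⁻¹ ≡ 1 (mod 10). Smallest non-negative: 1.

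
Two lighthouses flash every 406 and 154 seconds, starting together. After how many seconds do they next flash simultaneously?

406 = 2 · 7 · 29; 154 = 2 · 7 · 11
max exponents: 2 · 7 · 11 · 29 = 4466

4466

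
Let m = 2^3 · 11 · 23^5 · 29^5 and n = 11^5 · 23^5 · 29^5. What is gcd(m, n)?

1452184693169177

min exponent per shared prime: 11 · 23^5 · 29^5 = 1452184693169177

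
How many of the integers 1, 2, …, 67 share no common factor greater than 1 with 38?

32

38 = 2·19. Inclusion–exclusion on these primes:
67 − ⌊67/2⌋ − ⌊67/19⌋ + ⌊67/38⌋ = 32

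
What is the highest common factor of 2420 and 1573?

2420 = 2² · 5 · 11²
1573 = 11² · 13
Common: 11² = 121

121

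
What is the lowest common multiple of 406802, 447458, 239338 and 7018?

501701990966

406802 = 2 · 11² · 41²; 447458 = 2 · 11² · 43²; 239338 = 2 · 11² · 23 · 43; 7018 = 2 · 11² · 29
lcm takes max exponent of each prime: 2 · 11² · 23 · 29 · 41² · 43² = 501701990966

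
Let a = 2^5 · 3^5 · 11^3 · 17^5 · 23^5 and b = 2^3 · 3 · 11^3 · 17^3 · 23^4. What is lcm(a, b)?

max exponent per prime: 2^5 · 3^5 · 11^3 · 17^5 · 23^5 = 94584090990663385056

94584090990663385056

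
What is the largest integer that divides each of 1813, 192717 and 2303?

49

gcd(1813, 192717): 192717 = 106·1813 + 539; 1813 = 3·539 + 196; 539 = 2·196 + 147; 196 = 1·147 + 49; 147 = 3·49 + 0 → 49
gcd(49, 2303): 2303 = 47·49 + 0 → 49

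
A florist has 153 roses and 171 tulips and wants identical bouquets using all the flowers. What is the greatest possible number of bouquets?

Euclid: 171 = 1·153 + 18; 153 = 8·18 + 9; 18 = 2·9 + 0. Last nonzero remainder: 9.

9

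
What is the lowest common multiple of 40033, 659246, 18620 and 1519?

40033 = 7² · 19 · 43; 659246 = 2 · 7³ · 31²; 18620 = 2² · 5 · 7² · 19; 1519 = 7² · 31
lcm takes max exponent of each prime: 2² · 5 · 7³ · 19 · 31² · 43 = 5386039820

5386039820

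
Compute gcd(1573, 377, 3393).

13

gcd(1573, 377): 1573 = 4·377 + 65; 377 = 5·65 + 52; 65 = 1·52 + 13; 52 = 4·13 + 0 → 13
gcd(13, 3393): 3393 = 261·13 + 0 → 13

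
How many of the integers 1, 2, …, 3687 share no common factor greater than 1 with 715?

Prime factors of 715: 5, 11, 13. Count integers ≤ 3687 divisible by none of them.
By inclusion–exclusion: 3687 − ⌊3687/5⌋ − ⌊3687/11⌋ − ⌊3687/13⌋ + ⌊3687/55⌋ + ⌊3687/65⌋ + ⌊3687/143⌋ − ⌊3687/715⌋ = 2475.

2475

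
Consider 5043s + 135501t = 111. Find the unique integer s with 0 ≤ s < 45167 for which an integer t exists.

Reduce mod 135501: 5043s ≡ 111 (mod 135501). With g = gcd(5043, 135501) = 3 dividing 111, divide through: 1681s ≡ 37 (mod 45167).
Since gcd(1681, 45167) = 1, s ≡ 37·(1681)⁻¹ ≡ 25257 (mod 45167). Smallest non-negative: 25257.

25257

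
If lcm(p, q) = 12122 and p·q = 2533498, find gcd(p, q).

209

gcd·lcm = product, so gcd = 2533498/12122 = 209.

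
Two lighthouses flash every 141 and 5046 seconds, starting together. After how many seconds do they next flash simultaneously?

237162

gcd first: 5046 = 35·141 + 111; 141 = 1·111 + 30; 111 = 3·30 + 21; 30 = 1·21 + 9; 21 = 2·9 + 3; 9 = 3·3 + 0 → gcd = 3
lcm = 141·5046/gcd = 711486/3 = 237162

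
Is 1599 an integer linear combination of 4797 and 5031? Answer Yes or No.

No

gcd(4797, 5031): 5031 = 1·4797 + 234; 4797 = 20·234 + 117; 234 = 2·117 + 0 → 117
117 does not divide 1599, so a solution does not exist.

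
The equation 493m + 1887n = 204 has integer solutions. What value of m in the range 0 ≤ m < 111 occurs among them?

54

gcd(493, 1887) = 17 (Euclid: 1887 = 3·493 + 408; 493 = 1·408 + 85; 408 = 4·85 + 68; 85 = 1·68 + 17; 68 = 4·17 + 0), and 17 | 204.
Extended Euclid: 493·(23) + 1887·(-6) = 17. Scale by 12: m₀ = 276.
General solution m = m₀ + 111t; reducing mod 111 gives m = 54 (and n = -14).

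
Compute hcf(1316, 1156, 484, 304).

1316 = 2² · 7 · 47; 1156 = 2² · 17²; 484 = 2² · 11²; 304 = 2⁴ · 19
gcd takes min exponent of each prime: 2² = 4

4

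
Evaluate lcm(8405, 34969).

293914445

gcd first: 34969 = 4·8405 + 1349; 8405 = 6·1349 + 311; 1349 = 4·311 + 105; 311 = 2·105 + 101; 105 = 1·101 + 4; 101 = 25·4 + 1; 4 = 4·1 + 0 → gcd = 1
lcm = 8405·34969/gcd = 293914445/1 = 293914445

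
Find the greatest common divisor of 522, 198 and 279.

9

522 = 2 · 3² · 29; 198 = 2 · 3² · 11; 279 = 3² · 31
gcd takes min exponent of each prime: 3² = 9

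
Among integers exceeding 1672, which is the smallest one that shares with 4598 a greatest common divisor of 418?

2090

gcd(x, 4598) = 418 forces 418 | x; write x = 418s. Then gcd(418s, 418·11) = 418·gcd(s, 11), so need gcd(s, 11) = 1.
418s > 1672 gives s ≥ 5. The least s ≥ 5 coprime to 11 is 5, so x = 418·5 = 2090.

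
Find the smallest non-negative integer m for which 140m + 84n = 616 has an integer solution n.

Euclid: 140 = 1·84 + 56; 84 = 1·56 + 28; 56 = 2·28 + 0 → gcd = 28; 616 = 28·22.
Back-substitution yields 140·(-1) + 84·(2) = 28, so one solution is m = -1·22 = -22, n = 2·22 = 44.
Solutions in m differ by 84/28 = 3; the one in [0, 3) is -22 mod 3 = 2.

2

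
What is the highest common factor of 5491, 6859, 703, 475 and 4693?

19

gcd(5491, 6859): 6859 = 1·5491 + 1368; 5491 = 4·1368 + 19; 1368 = 72·19 + 0 → 19
gcd(19, 703): 703 = 37·19 + 0 → 19
gcd(19, 475): 475 = 25·19 + 0 → 19
gcd(19, 4693): 4693 = 247·19 + 0 → 19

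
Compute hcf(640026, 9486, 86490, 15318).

18

gcd(640026, 9486): 640026 = 67·9486 + 4464; 9486 = 2·4464 + 558; 4464 = 8·558 + 0 → 558
gcd(558, 86490): 86490 = 155·558 + 0 → 558
gcd(558, 15318): 15318 = 27·558 + 252; 558 = 2·252 + 54; 252 = 4·54 + 36; 54 = 1·36 + 18; 36 = 2·18 + 0 → 18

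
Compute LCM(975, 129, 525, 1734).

169628550

975 = 3 · 5² · 13; 129 = 3 · 43; 525 = 3 · 5² · 7; 1734 = 2 · 3 · 17²
lcm takes max exponent of each prime: 2 · 3 · 5² · 7 · 13 · 17² · 43 = 169628550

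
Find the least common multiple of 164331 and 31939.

276240411

gcd first: 164331 = 5·31939 + 4636; 31939 = 6·4636 + 4123; 4636 = 1·4123 + 513; 4123 = 8·513 + 19; 513 = 27·19 + 0 → gcd = 19
lcm = 164331·31939/gcd = 5248567809/19 = 276240411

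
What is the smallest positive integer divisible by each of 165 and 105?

1155

gcd first: 165 = 1·105 + 60; 105 = 1·60 + 45; 60 = 1·45 + 15; 45 = 3·15 + 0 → gcd = 15
lcm = 165·105/gcd = 17325/15 = 1155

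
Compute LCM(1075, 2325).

gcd first: 2325 = 2·1075 + 175; 1075 = 6·175 + 25; 175 = 7·25 + 0 → gcd = 25
lcm = 1075·2325/gcd = 2499375/25 = 99975

99975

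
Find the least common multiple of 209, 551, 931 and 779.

lcm(209, 551) = 209·551/gcd = 115159/19 = 6061
lcm(6061, 931) = 6061·931/gcd = 5642791/19 = 296989
lcm(296989, 779) = 296989·779/gcd = 231354431/19 = 12176549

12176549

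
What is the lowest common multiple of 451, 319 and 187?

lcm(451, 319) = 451·319/gcd = 143869/11 = 13079
lcm(13079, 187) = 13079·187/gcd = 2445773/11 = 222343

222343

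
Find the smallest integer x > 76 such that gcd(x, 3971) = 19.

3971 = 19·209. Any x with gcd(x, 3971) = 19 is a multiple of 19, say 19s, with s coprime to 209.
Need s > 76/19, so s ≥ 5. First s ≥ 5 with gcd(s, 209) = 1 is s = 5. Thus x = 19·5 = 95.

95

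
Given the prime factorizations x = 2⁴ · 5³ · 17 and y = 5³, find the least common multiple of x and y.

34000

max exponent per prime: 2⁴ · 5³ · 17 = 34000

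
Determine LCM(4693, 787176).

284170536

gcd first: 787176 = 167·4693 + 3445; 4693 = 1·3445 + 1248; 3445 = 2·1248 + 949; 1248 = 1·949 + 299; 949 = 3·299 + 52; 299 = 5·52 + 39; 52 = 1·39 + 13; 39 = 3·13 + 0 → gcd = 13
lcm = 4693·787176/gcd = 3694216968/13 = 284170536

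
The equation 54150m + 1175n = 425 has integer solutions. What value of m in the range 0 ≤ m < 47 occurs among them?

Euclid: 54150 = 46·1175 + 100; 1175 = 11·100 + 75; 100 = 1·75 + 25; 75 = 3·25 + 0 → gcd = 25; 425 = 25·17.
Back-substitution yields 54150·(12) + 1175·(-553) = 25, so one solution is m = 12·17 = 204, n = -553·17 = -9401.
Solutions in m differ by 1175/25 = 47; the one in [0, 47) is 204 mod 47 = 16.

16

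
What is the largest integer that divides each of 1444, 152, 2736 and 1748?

1444 = 2² · 19²; 152 = 2³ · 19; 2736 = 2⁴ · 3² · 19; 1748 = 2² · 19 · 23
gcd takes min exponent of each prime: 2² · 19 = 76

76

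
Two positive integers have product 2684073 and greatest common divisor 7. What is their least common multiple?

383439

gcd·lcm = product, so lcm = 2684073/7 = 383439.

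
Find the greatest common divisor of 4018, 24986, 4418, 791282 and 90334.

4018 = 2 · 7² · 41; 24986 = 2 · 13 · 31²; 4418 = 2 · 47²; 791282 = 2 · 17² · 37²; 90334 = 2 · 31² · 47
gcd takes min exponent of each prime: 2 = 2

2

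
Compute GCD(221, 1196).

13

221 = 13 · 17
1196 = 2² · 13 · 23
Common: 13 = 13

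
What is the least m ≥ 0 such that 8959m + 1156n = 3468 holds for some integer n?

0

Reduce mod 1156: 8959m ≡ 3468 (mod 1156). With g = gcd(8959, 1156) = 289 dividing 3468, divide through: 31m ≡ 12 (mod 4).
Since gcd(31, 4) = 1, m ≡ 12·(31)⁻¹ ≡ 0 (mod 4). Smallest non-negative: 0.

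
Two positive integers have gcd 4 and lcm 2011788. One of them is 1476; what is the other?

5452

p·q = gcd·lcm = 4·2011788 = 8047152, so q = 8047152/1476 = 5452.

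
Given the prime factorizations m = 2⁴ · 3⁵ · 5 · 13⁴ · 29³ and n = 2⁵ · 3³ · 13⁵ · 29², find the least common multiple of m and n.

max exponent per prime: 2⁵ · 3⁵ · 5 · 13⁵ · 29³ = 352076478305760

352076478305760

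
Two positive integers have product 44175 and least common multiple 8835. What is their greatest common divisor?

5

From gcd × lcm = ab: gcd = 44175 / 8835 = 5.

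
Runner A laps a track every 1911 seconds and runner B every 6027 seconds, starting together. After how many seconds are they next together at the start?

1911 = 3 · 7² · 13; 6027 = 3 · 7² · 41
max exponents: 3 · 7² · 13 · 41 = 78351

78351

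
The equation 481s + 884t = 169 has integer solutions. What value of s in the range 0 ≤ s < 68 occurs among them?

61

Euclid: 884 = 1·481 + 403; 481 = 1·403 + 78; 403 = 5·78 + 13; 78 = 6·13 + 0 → gcd = 13; 169 = 13·13.
Back-substitution yields 481·(-11) + 884·(6) = 13, so one solution is s = -11·13 = -143, t = 6·13 = 78.
Solutions in s differ by 884/13 = 68; the one in [0, 68) is -143 mod 68 = 61.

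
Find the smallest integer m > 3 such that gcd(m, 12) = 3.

9

12 = 3·4. Any m with gcd(m, 12) = 3 is a multiple of 3, say 3s, with s coprime to 4.
Need s > 3/3, so s ≥ 2. First s ≥ 2 with gcd(s, 4) = 1 is s = 3. Thus m = 3·3 = 9.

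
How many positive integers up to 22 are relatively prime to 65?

17

65 = 5·13. Inclusion–exclusion on these primes:
22 − ⌊22/5⌋ − ⌊22/13⌋ + ⌊22/65⌋ = 17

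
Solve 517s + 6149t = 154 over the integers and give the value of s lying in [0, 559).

gcd(517, 6149) = 11 (Euclid: 6149 = 11·517 + 462; 517 = 1·462 + 55; 462 = 8·55 + 22; 55 = 2·22 + 11; 22 = 2·11 + 0), and 11 | 154.
Extended Euclid: 517·(226) + 6149·(-19) = 11. Scale by 14: s₀ = 3164.
General solution s = s₀ + 559k; reducing mod 559 gives s = 369 (and t = -31).

369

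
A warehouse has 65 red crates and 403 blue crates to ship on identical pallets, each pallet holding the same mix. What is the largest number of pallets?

13

65 = 5 · 13
403 = 13 · 31
Common: 13 = 13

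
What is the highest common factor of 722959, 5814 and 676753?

722959 = 17 · 23 · 43²; 5814 = 2 · 3² · 17 · 19; 676753 = 7 · 11² · 17 · 47
gcd takes min exponent of each prime: 17 = 17

17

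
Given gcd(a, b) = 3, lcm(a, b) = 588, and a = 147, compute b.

Using ab = gcd(a,b)·lcm(a,b) = 3·588 = 1764, we get b = 1764/147 = 12.

12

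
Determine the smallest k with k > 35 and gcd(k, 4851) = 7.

4851 = 7·693. Any k with gcd(k, 4851) = 7 is a multiple of 7, say 7s, with s coprime to 693.
Need s > 35/7, so s ≥ 6. First s ≥ 6 with gcd(s, 693) = 1 is s = 8. Thus k = 7·8 = 56.

56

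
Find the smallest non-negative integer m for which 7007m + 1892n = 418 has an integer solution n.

gcd(7007, 1892) = 11 (Euclid: 7007 = 3·1892 + 1331; 1892 = 1·1331 + 561; 1331 = 2·561 + 209; 561 = 2·209 + 143; 209 = 1·143 + 66; 143 = 2·66 + 11; 66 = 6·11 + 0), and 11 | 418.
Extended Euclid: 7007·(-27) + 1892·(100) = 11. Scale by 38: m₀ = -1026.
General solution m = m₀ + 172t; reducing mod 172 gives m = 6 (and n = -22).

6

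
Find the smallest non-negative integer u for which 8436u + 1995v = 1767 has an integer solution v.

gcd(8436, 1995) = 57 (Euclid: 8436 = 4·1995 + 456; 1995 = 4·456 + 171; 456 = 2·171 + 114; 171 = 1·114 + 57; 114 = 2·57 + 0), and 57 | 1767.
Extended Euclid: 8436·(-13) + 1995·(55) = 57. Scale by 31: u₀ = -403.
General solution u = u₀ + 35t; reducing mod 35 gives u = 17 (and v = -71).

17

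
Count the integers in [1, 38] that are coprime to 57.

57 = 3·19. Inclusion–exclusion on these primes:
38 − ⌊38/3⌋ − ⌊38/19⌋ + ⌊38/57⌋ = 24

24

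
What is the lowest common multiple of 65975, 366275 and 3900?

65975 = 5² · 7 · 13 · 29; 366275 = 5² · 7² · 13 · 23; 3900 = 2² · 3 · 5² · 13
lcm takes max exponent of each prime: 2² · 3 · 5² · 7² · 13 · 23 · 29 = 127463700

127463700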